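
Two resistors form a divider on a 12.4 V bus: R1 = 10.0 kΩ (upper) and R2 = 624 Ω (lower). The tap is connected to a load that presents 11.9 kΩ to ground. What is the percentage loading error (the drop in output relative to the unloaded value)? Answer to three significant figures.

The divider's output (Thévenin) resistance is R1‖R2 = 587.3 Ω.
Fractional drop under load = R_th/(R_th + R_L) = 587.3 / (587.3 + 11900) = 0.04704.
So the output falls by 4.70 %.

4.70 %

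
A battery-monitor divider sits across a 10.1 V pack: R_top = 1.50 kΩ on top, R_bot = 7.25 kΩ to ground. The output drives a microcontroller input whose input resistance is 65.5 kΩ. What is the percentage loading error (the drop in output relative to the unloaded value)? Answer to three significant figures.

The divider's output (Thévenin) resistance is R_top‖R_bot = 1.243 kΩ.
Fractional drop under load = R_th/(R_th + R_L) = 1.243 / (1.243 + 65.5) = 0.01862.
So the output falls by 1.86 %.

1.86 %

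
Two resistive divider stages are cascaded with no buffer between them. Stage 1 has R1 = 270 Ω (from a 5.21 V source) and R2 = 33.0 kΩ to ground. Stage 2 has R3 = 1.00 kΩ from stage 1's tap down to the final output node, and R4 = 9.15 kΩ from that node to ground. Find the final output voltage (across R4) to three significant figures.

V_out ≈ 4.54 V

Stage 2 presents R3+R4 = 10150 Ω as a load on stage 1's tap.
Stage 1's lower leg becomes R2‖(R3+R4) = 7762 Ω, so V_mid = 5.21 × 7762/8032 = 5.035 V.
Stage 2 is itself unloaded: V_out = V_mid × R4/(R3+R4) = 5.035 × 9150/10150 = 4.54 V.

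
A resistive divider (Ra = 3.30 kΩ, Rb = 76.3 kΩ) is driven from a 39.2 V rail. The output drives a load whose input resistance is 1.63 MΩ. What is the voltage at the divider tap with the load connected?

V_out ≈ 37.5 V

The load sits in parallel with Rb: Rb‖R_L = (76.3 × 1630) / (76.3 + 1630) = 72.89 kΩ.
V_out = 39.2 × 72.89 / (3.30 + 72.89) = 39.2 × 72.89/76.19 = 37.5 V.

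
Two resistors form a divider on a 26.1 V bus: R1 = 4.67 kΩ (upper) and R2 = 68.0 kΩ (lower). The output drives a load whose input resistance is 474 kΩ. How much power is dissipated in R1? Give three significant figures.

Total resistance from the source is R1 + (R2‖R_L) = 64.14 kΩ, so I = 26.1/64.14 kΩ = 0.4069 mA.
P = I²·R1 = (0.4069 mA)² × 4.67 kΩ = 0.773 mW.

P ≈ 0.773 mW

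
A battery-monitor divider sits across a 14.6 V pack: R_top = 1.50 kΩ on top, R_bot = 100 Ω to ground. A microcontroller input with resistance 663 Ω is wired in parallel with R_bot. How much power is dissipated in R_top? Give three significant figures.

Total resistance from the source is R_top + (R_bot‖R_L) = 1587 Ω, so I = 14.6/1587 Ω = 9.200 mA.
P = I²·R_top = (9.200 mA)² × 1.50 kΩ = 127 mW.

P ≈ 127 mW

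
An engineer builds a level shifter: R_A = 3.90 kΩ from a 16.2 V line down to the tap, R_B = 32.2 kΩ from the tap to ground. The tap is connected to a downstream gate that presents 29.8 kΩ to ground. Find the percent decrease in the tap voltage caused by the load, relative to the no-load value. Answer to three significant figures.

10.5 %

The divider's output (Thévenin) resistance is R_A‖R_B = 3.479 kΩ.
Fractional drop under load = R_th/(R_th + R_L) = 3.479 / (3.479 + 29.8) = 0.1045.
So the output falls by 10.5 %.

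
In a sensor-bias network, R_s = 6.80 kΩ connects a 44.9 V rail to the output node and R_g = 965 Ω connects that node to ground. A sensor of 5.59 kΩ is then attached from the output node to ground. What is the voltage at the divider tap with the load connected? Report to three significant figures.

The load sits in parallel with R_g: R_g‖R_L = (965 × 5590) / (965 + 5590) = 822.9 Ω.
V_out = 44.9 × 822.9 / (6800 + 822.9) = 44.9 × 822.9/7623 = 4.85 V.
(Unloaded it would have been 5.58 V.)

V_out ≈ 4.85 V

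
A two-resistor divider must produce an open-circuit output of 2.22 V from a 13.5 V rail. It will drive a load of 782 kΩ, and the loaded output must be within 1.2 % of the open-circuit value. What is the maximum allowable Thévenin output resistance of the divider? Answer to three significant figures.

R_th ≤ 9.50 kΩ

Loading drop = R_th/(R_th + R_L) ≤ 0.0120, so R_th ≤ R_L · ε/(1−ε) = 782 kΩ × 0.0120/0.9880 = 9.50 kΩ.
(Any R1, R2 with R2/(R1+R2) = 0.164 and R1‖R2 ≤ 9.50 kΩ will meet the spec.)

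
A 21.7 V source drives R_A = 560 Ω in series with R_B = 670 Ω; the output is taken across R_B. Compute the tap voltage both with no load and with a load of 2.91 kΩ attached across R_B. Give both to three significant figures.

Unloaded: 11.8 V; loaded: 10.7 V

Open-circuit: V = 21.7 × 670/(560 + 670) = 11.8 V.
With the load, R_B becomes R_B‖R_L = 544.6 Ω, so V = 21.7 × 544.6/1105 = 10.7 V.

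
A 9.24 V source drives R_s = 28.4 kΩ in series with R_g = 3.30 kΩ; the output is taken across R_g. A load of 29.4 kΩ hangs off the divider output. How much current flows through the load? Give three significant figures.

R_g‖R_L = 2.967 kΩ; V_out = 9.24 × 2.967/31.37 = 0.8740 V.
I_L = V_out / R_L = 0.8740 / 29.4 kΩ = 0.0297 mA.

I_L ≈ 0.0297 mA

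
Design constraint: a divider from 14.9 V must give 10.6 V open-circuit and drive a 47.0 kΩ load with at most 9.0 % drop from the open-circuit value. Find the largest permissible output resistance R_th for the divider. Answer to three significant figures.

Loading drop = R_th/(R_th + R_L) ≤ 0.0900, so R_th ≤ R_L · ε/(1−ε) = 47.0 kΩ × 0.0900/0.9100 = 4.65 kΩ.

R_th ≤ 4.65 kΩ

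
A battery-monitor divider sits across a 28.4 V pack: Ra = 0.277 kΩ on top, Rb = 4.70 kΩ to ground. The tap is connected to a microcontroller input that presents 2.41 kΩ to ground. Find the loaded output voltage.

The load sits in parallel with Rb: Rb‖R_L = (4700 × 2410) / (4700 + 2410) = 1593 Ω.
V_out = 28.4 × 1593 / (277 + 1593) = 28.4 × 1593/1870 = 24.2 V.

V_out ≈ 24.2 V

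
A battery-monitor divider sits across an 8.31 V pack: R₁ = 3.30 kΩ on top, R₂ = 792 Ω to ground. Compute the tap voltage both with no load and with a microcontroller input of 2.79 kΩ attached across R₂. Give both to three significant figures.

Open-circuit: V = 8.31 × 792/(3300 + 792) = 1.61 V.
With the load, R₂ becomes R₂‖R_L = 616.9 Ω, so V = 8.31 × 616.9/3917 = 1.31 V.

Unloaded: 1.61 V; loaded: 1.31 V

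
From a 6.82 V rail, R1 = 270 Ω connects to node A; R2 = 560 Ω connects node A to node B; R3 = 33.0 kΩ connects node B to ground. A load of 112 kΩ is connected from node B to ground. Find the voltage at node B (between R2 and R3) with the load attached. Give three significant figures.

At node B, R3 is in parallel with the load: R3‖R_L = 25490 Ω.
Below node A the resistance is R2 + (R3‖R_L) = 26050 Ω, so V_A = 6.82 × 26050/26320 = 6.750 V.
Then V_B = V_A × (R3‖R_L)/(R2 + R3‖R_L) = 6.750 × 25490/26050 = 6.60 V.

V ≈ 6.60 V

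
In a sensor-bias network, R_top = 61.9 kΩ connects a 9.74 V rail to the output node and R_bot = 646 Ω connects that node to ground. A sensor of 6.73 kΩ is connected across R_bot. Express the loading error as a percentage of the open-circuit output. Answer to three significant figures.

8.68 %

Unloaded V = 9.74 × 646/62550 = 0.10060 V.
Loaded: R_bot‖R_L = 589.4 Ω, giving V = 9.74 × 589.4/62490 = 0.091871 V.
Drop = (0.10060 − 0.091871) / 0.10060 = 8.68 %.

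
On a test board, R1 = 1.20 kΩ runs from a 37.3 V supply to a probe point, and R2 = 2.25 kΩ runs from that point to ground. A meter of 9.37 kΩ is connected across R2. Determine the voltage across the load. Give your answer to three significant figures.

V_out ≈ 22.5 V

The load sits in parallel with R2: R2‖R_L = (2.25 × 9.37) / (2.25 + 9.37) = 1.814 kΩ.
V_out = 37.3 × 1.814 / (1.20 + 1.814) = 37.3 × 1.814/3.014 = 22.5 V.
(Unloaded it would have been 24.3 V.)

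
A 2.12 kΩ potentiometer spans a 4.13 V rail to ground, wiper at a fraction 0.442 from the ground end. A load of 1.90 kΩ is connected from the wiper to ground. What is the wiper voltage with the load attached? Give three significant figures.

V ≈ 1.43 V

The wiper splits the pot into (1−α)R = 1183 Ω above and αR = 937.0 Ω below.
Lower section ‖ load = 627.5 Ω.
V_wiper = 4.13 × 627.5/(1183 + 627.5) = 1.43 V.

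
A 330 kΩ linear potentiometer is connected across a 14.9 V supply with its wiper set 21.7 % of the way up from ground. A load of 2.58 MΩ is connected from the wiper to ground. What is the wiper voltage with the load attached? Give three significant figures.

V ≈ 3.16 V

The wiper splits the pot into (1−α)R = 258.4 kΩ above and αR = 71.61 kΩ below.
Lower section ‖ load = 69.68 kΩ.
V_wiper = 14.9 × 69.68/(258.4 + 69.68) = 3.16 V.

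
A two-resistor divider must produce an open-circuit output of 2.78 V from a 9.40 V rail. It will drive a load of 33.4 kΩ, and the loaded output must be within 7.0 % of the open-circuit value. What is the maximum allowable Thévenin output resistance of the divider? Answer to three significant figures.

Loading drop = R_th/(R_th + R_L) ≤ 0.0700, so R_th ≤ R_L · ε/(1−ε) = 33.4 kΩ × 0.0700/0.9300 = 2.51 kΩ.
(Any R1, R2 with R2/(R1+R2) = 0.296 and R1‖R2 ≤ 2.51 kΩ will meet the spec.)

R_th ≤ 2.51 kΩ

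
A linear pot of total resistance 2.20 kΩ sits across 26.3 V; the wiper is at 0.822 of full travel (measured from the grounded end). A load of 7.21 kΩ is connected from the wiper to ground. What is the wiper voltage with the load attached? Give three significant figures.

The wiper splits the pot into (1−α)R = 391.6 Ω above and αR = 1808 Ω below.
Lower section ‖ load = 1446 Ω.
V_wiper = 26.3 × 1446/(391.6 + 1446) = 20.7 V.

V ≈ 20.7 V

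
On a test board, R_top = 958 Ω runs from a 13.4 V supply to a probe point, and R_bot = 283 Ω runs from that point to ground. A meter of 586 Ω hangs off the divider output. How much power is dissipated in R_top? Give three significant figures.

Total resistance from the source is R_top + (R_bot‖R_L) = 1149 Ω, so I = 13.4/1149 Ω = 11.66 mA.
P = I²·R_top = (11.66 mA)² × 958 Ω = 130 mW.

P ≈ 130 mW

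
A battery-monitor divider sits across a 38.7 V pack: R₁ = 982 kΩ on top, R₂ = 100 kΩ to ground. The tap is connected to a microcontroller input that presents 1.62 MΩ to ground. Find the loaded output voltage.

V_out ≈ 3.39 V

The load sits in parallel with R₂: R₂‖R_L = (100 × 1620) / (100 + 1620) = 94.19 kΩ.
V_out = 38.7 × 94.19 / (982 + 94.19) = 38.7 × 94.19/1076 = 3.39 V.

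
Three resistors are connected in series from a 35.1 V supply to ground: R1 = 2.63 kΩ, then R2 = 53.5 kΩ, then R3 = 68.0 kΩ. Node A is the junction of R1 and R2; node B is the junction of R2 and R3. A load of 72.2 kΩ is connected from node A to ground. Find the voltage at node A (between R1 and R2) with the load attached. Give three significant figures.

V ≈ 33.2 V

Below node A the series string R2+R3 = 121.5 kΩ sits in parallel with the 72.2 kΩ load: 45.29 kΩ.
V_A = 35.1 × 45.29/(2.63 + 45.29) = 33.2 V.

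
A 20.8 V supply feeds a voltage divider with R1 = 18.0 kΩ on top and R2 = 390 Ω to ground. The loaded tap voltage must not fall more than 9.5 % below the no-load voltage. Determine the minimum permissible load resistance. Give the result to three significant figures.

Output resistance R_th = R1‖R2 = (18000 × 390)/18390 = 381.7 Ω.
The fractional drop is R_th/(R_th + R_L); requiring this ≤ 0.0950 gives R_L ≥ R_th(1/0.0950 − 1) = 381.7 × 9.526 = 3.64 kΩ.

R_L(min) ≈ 3.64 kΩ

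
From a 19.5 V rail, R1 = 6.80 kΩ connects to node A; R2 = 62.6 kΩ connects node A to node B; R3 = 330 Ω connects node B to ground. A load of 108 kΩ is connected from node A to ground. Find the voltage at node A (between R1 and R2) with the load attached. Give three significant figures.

Below node A the series string R2+R3 = 62930 Ω sits in parallel with the 108000 Ω load: 39760 Ω.
V_A = 19.5 × 39760/(6800 + 39760) = 16.7 V.

V ≈ 16.7 V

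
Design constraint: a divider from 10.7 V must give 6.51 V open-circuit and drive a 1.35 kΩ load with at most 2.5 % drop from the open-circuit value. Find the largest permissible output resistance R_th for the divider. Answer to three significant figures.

R_th ≤ 34.6 Ω

Loading drop = R_th/(R_th + R_L) ≤ 0.0250, so R_th ≤ R_L · ε/(1−ε) = 1.35 kΩ × 0.0250/0.9750 = 34.6 Ω.
(Any R1, R2 with R2/(R1+R2) = 0.608 and R1‖R2 ≤ 34.6 Ω will meet the spec.)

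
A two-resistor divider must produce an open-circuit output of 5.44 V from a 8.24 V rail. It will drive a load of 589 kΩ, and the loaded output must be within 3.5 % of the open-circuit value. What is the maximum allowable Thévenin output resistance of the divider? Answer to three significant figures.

Loading drop = R_th/(R_th + R_L) ≤ 0.0350, so R_th ≤ R_L · ε/(1−ε) = 589 kΩ × 0.0350/0.9650 = 21.4 kΩ.

R_th ≤ 21.4 kΩ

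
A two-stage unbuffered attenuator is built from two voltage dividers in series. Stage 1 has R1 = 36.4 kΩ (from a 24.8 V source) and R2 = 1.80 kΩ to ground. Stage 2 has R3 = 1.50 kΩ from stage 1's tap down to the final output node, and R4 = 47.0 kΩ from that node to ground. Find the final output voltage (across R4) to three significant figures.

Stage 2 presents R3+R4 = 48.50 kΩ as a load on stage 1's tap.
Stage 1's lower leg becomes R2‖(R3+R4) = 1.736 kΩ, so V_mid = 24.8 × 1.736/38.14 = 1.129 V.
Stage 2 is itself unloaded: V_out = V_mid × R4/(R3+R4) = 1.129 × 47.0/48.50 = 1.09 V.

V_out ≈ 1.09 V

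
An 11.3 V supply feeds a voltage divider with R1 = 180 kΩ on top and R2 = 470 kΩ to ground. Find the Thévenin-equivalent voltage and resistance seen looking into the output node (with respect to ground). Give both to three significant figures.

V_th is the open-circuit tap voltage: 11.3 × 470/(180 + 470) = 8.17 V.
With the supply zeroed, R1 and R2 appear in parallel from the tap: R_th = R1‖R2 = (180 × 470)/650.0 = 130 kΩ.

V_th = 8.17 V, R_th = 130 kΩ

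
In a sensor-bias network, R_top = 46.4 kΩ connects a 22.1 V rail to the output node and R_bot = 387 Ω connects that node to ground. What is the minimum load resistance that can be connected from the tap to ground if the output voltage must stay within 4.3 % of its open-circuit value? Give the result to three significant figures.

Output resistance R_th = R_top‖R_bot = (46400 × 387)/46790 = 383.8 Ω.
The fractional drop is R_th/(R_th + R_L); requiring this ≤ 0.0430 gives R_L ≥ R_th(1/0.0430 − 1) = 383.8 × 22.26 = 8.54 kΩ.

R_L(min) ≈ 8.54 kΩ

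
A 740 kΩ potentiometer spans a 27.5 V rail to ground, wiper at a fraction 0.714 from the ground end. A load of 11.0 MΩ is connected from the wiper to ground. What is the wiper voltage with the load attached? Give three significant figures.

V ≈ 19.4 V

The wiper splits the pot into (1−α)R = 211.6 kΩ above and αR = 528.4 kΩ below.
Lower section ‖ load = 504.1 kΩ.
V_wiper = 27.5 × 504.1/(211.6 + 504.1) = 19.4 V.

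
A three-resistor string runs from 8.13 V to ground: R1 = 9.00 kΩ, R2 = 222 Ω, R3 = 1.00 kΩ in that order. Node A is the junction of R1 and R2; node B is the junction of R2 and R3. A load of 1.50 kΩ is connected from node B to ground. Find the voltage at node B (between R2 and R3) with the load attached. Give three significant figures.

At node B, R3 is in parallel with the load: R3‖R_L = 600.0 Ω.
Below node A the resistance is R2 + (R3‖R_L) = 822.0 Ω, so V_A = 8.13 × 822.0/9822 = 0.6804 V.
Then V_B = V_A × (R3‖R_L)/(R2 + R3‖R_L) = 0.6804 × 600.0/822.0 = 0.497 V.

V ≈ 0.497 V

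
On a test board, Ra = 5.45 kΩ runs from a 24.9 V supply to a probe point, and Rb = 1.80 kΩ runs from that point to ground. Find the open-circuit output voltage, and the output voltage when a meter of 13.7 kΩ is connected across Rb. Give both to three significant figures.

Unloaded: 6.18 V; loaded: 5.63 V

Open-circuit: V = 24.9 × 1.80/(5.45 + 1.80) = 6.18 V.
With the load, Rb becomes Rb‖R_L = 1.591 kΩ, so V = 24.9 × 1.591/7.041 = 5.63 V.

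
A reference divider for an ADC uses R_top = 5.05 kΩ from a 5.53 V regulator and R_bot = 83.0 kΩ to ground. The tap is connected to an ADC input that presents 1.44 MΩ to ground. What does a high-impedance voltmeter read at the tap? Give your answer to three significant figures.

V_out ≈ 5.20 V

The load sits in parallel with R_bot: R_bot‖R_L = (83.0 × 1440) / (83.0 + 1440) = 78.48 kΩ.
V_out = 5.53 × 78.48 / (5.05 + 78.48) = 5.53 × 78.48/83.53 = 5.20 V.
(Unloaded it would have been 5.21 V.)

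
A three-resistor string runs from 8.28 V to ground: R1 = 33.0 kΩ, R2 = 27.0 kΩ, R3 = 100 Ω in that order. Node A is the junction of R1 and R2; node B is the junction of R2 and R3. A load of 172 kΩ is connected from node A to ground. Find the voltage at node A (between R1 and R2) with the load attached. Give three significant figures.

Below node A the series string R2+R3 = 27100 Ω sits in parallel with the 172000 Ω load: 23410 Ω.
V_A = 8.28 × 23410/(33000 + 23410) = 3.44 V.

V ≈ 3.44 V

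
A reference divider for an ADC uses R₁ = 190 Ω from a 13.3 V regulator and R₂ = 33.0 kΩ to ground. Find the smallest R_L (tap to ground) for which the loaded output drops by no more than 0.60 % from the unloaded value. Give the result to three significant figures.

R_L(min) ≈ 31.3 kΩ

Output resistance R_th = R₁‖R₂ = (190 × 33000)/33190 = 188.9 Ω.
The fractional drop is R_th/(R_th + R_L); requiring this ≤ 0.00600 gives R_L ≥ R_th(1/0.00600 − 1) = 188.9 × 165.7 = 31.3 kΩ.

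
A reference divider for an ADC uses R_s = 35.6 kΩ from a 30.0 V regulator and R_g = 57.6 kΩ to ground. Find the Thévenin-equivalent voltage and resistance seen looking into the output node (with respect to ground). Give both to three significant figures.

V_th = 18.5 V, R_th = 22.0 kΩ

V_th is the open-circuit tap voltage: 30.0 × 57.6/(35.6 + 57.6) = 18.5 V.
With the supply zeroed, R_s and R_g appear in parallel from the tap: R_th = R_s‖R_g = (35.6 × 57.6)/93.20 = 22.0 kΩ.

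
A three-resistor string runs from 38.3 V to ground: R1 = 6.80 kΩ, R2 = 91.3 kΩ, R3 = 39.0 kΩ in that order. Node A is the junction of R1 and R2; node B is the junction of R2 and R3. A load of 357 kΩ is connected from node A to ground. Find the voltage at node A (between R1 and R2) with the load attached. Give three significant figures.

Below node A the series string R2+R3 = 130.3 kΩ sits in parallel with the 357 kΩ load: 95.46 kΩ.
V_A = 38.3 × 95.46/(6.80 + 95.46) = 35.8 V.

V ≈ 35.8 V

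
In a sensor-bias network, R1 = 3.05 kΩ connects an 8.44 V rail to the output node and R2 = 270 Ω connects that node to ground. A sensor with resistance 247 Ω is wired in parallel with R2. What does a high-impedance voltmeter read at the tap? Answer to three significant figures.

The load sits in parallel with R2: R2‖R_L = (270 × 247) / (270 + 247) = 129.0 Ω.
V_out = 8.44 × 129.0 / (3050 + 129.0) = 8.44 × 129.0/3179 = 0.342 V.
(Unloaded it would have been 0.686 V.)

V_out ≈ 0.342 V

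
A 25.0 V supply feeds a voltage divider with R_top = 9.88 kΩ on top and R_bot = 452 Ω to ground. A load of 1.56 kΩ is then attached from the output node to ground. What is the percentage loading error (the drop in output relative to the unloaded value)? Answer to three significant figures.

21.7 %

The divider's output (Thévenin) resistance is R_top‖R_bot = 432.2 Ω.
Fractional drop under load = R_th/(R_th + R_L) = 432.2 / (432.2 + 1560) = 0.2170.
So the output falls by 21.7 %.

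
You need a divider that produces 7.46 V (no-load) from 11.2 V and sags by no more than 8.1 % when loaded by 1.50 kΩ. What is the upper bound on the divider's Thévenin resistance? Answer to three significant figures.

Loading drop = R_th/(R_th + R_L) ≤ 0.0810, so R_th ≤ R_L · ε/(1−ε) = 1.50 kΩ × 0.0810/0.9190 = 132 Ω.

R_th ≤ 132 Ω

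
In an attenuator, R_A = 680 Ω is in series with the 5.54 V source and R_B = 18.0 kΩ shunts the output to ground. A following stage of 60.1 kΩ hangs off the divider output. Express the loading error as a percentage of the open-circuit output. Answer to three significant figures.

1.08 %

The divider's output (Thévenin) resistance is R_A‖R_B = 655.2 Ω.
Fractional drop under load = R_th/(R_th + R_L) = 655.2 / (655.2 + 60100) = 0.01079.
So the output falls by 1.08 %.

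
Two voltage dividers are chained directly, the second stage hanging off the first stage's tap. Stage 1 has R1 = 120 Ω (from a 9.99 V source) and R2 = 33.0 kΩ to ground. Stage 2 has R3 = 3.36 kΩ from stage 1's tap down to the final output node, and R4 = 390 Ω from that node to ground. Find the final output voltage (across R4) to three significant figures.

V_out ≈ 1.00 V

Stage 2 presents R3+R4 = 3750 Ω as a load on stage 1's tap.
Stage 1's lower leg becomes R2‖(R3+R4) = 3367 Ω, so V_mid = 9.99 × 3367/3487 = 9.646 V.
Stage 2 is itself unloaded: V_out = V_mid × R4/(R3+R4) = 9.646 × 390/3750 = 1.00 V.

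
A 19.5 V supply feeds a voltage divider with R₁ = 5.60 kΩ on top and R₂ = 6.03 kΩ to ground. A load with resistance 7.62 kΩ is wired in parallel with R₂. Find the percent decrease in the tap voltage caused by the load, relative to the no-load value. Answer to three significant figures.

The divider's output (Thévenin) resistance is R₁‖R₂ = 2.904 kΩ.
Fractional drop under load = R_th/(R_th + R_L) = 2.904 / (2.904 + 7.62) = 0.2759.
So the output falls by 27.6 %.

27.6 %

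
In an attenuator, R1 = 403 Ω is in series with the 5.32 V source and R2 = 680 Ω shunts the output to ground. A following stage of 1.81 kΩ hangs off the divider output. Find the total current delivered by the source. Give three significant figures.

R2‖R_L = 494.3 Ω, so the source sees R1 + R2‖R_L = 897.3 Ω.
I = 5.32 V / 897.3 Ω = 5.93 mA.

I ≈ 5.93 mA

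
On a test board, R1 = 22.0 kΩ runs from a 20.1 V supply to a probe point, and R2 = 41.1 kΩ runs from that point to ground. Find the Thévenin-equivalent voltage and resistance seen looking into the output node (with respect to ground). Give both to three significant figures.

V_th is the open-circuit tap voltage: 20.1 × 41.1/(22.0 + 41.1) = 13.1 V.
With the supply zeroed, R1 and R2 appear in parallel from the tap: R_th = R1‖R2 = (22.0 × 41.1)/63.10 = 14.3 kΩ.

V_th = 13.1 V, R_th = 14.3 kΩ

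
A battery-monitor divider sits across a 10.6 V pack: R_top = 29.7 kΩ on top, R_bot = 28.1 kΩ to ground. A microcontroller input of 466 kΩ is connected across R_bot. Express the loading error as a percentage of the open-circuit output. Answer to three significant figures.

The divider's output (Thévenin) resistance is R_top‖R_bot = 14.44 kΩ.
Fractional drop under load = R_th/(R_th + R_L) = 14.44 / (14.44 + 466) = 0.03005.
So the output falls by 3.01 %.

3.01 %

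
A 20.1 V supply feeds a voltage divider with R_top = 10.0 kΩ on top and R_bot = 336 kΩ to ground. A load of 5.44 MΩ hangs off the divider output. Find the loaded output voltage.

The load sits in parallel with R_bot: R_bot‖R_L = (336 × 5440) / (336 + 5440) = 316.5 kΩ.
V_out = 20.1 × 316.5 / (10.0 + 316.5) = 20.1 × 316.5/326.5 = 19.5 V.

V_out ≈ 19.5 V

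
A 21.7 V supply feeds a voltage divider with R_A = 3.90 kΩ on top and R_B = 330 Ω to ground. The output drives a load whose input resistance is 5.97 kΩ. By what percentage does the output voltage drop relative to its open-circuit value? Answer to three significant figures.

4.85 %

The divider's output (Thévenin) resistance is R_A‖R_B = 304.3 Ω.
Fractional drop under load = R_th/(R_th + R_L) = 304.3 / (304.3 + 5970) = 0.04849.
So the output falls by 4.85 %.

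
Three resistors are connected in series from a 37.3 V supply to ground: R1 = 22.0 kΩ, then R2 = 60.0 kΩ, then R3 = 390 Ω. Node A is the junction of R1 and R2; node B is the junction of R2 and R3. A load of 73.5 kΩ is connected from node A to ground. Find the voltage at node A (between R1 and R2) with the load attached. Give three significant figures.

Below node A the series string R2+R3 = 60390 Ω sits in parallel with the 73500 Ω load: 33150 Ω.
V_A = 37.3 × 33150/(22000 + 33150) = 22.4 V.

V ≈ 22.4 V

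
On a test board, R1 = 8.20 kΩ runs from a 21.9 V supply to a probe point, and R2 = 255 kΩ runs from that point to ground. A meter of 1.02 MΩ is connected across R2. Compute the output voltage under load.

The load sits in parallel with R2: R2‖R_L = (255 × 1020) / (255 + 1020) = 204.0 kΩ.
V_out = 21.9 × 204.0 / (8.20 + 204.0) = 21.9 × 204.0/212.2 = 21.1 V.

V_out ≈ 21.1 V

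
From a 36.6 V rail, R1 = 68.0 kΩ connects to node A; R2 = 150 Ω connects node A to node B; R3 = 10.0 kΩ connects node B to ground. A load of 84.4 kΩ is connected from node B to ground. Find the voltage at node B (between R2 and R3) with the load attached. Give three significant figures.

V ≈ 4.24 V

At node B, R3 is in parallel with the load: R3‖R_L = 8941 Ω.
Below node A the resistance is R2 + (R3‖R_L) = 9091 Ω, so V_A = 36.6 × 9091/77090 = 4.316 V.
Then V_B = V_A × (R3‖R_L)/(R2 + R3‖R_L) = 4.316 × 8941/9091 = 4.24 V.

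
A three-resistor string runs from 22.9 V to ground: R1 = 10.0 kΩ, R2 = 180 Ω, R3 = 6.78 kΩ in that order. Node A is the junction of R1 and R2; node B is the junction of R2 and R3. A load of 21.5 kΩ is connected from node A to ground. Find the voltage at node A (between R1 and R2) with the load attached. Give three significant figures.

Below node A the series string R2+R3 = 6960 Ω sits in parallel with the 21500 Ω load: 5258 Ω.
V_A = 22.9 × 5258/(10000 + 5258) = 7.89 V.

V ≈ 7.89 V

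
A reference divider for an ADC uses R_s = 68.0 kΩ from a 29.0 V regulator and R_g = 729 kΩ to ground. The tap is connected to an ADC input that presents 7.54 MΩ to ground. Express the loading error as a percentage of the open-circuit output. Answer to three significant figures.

0.818 %

The divider's output (Thévenin) resistance is R_s‖R_g = 62.20 kΩ.
Fractional drop under load = R_th/(R_th + R_L) = 62.20 / (62.20 + 7540) = 0.008182.
So the output falls by 0.818 %.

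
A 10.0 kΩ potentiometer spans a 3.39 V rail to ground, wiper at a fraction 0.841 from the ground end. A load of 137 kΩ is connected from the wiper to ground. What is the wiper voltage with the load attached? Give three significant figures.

The wiper splits the pot into (1−α)R = 1.590 kΩ above and αR = 8.410 kΩ below.
Lower section ‖ load = 7.924 kΩ.
V_wiper = 3.39 × 7.924/(1.590 + 7.924) = 2.82 V.

V ≈ 2.82 V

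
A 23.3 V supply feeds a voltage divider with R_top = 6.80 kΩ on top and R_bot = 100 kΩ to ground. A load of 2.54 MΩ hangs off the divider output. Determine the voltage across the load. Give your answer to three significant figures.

The load sits in parallel with R_bot: R_bot‖R_L = (100 × 2540) / (100 + 2540) = 96.21 kΩ.
V_out = 23.3 × 96.21 / (6.80 + 96.21) = 23.3 × 96.21/103.0 = 21.8 V.
(Unloaded it would have been 21.8 V.)

V_out ≈ 21.8 V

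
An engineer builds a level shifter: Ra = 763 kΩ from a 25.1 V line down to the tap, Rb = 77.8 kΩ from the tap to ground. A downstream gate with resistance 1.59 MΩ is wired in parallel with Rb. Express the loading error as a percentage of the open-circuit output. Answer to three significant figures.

The divider's output (Thévenin) resistance is Ra‖Rb = 70.60 kΩ.
Fractional drop under load = R_th/(R_th + R_L) = 70.60 / (70.60 + 1590) = 0.04252.
So the output falls by 4.25 %.

4.25 %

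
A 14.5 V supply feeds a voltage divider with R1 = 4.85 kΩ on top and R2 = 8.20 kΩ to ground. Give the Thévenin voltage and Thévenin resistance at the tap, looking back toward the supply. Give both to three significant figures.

V_th is the open-circuit tap voltage: 14.5 × 8.20/(4.85 + 8.20) = 9.11 V.
With the supply zeroed, R1 and R2 appear in parallel from the tap: R_th = R1‖R2 = (4.85 × 8.20)/13.05 = 3.05 kΩ.

V_th = 9.11 V, R_th = 3.05 kΩ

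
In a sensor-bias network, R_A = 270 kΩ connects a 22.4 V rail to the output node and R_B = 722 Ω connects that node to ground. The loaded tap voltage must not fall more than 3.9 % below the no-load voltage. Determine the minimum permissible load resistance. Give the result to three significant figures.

Output resistance R_th = R_A‖R_B = (270000 × 722)/270700 = 720.1 Ω.
The fractional drop is R_th/(R_th + R_L); requiring this ≤ 0.0390 gives R_L ≥ R_th(1/0.0390 − 1) = 720.1 × 24.64 = 17.7 kΩ.

R_L(min) ≈ 17.7 kΩ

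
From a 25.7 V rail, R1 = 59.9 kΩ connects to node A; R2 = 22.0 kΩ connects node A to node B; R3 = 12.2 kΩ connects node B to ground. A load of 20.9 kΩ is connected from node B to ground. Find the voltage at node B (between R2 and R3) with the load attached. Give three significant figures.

V ≈ 2.21 V

At node B, R3 is in parallel with the load: R3‖R_L = 7.703 kΩ.
Below node A the resistance is R2 + (R3‖R_L) = 29.70 kΩ, so V_A = 25.7 × 29.70/89.60 = 8.519 V.
Then V_B = V_A × (R3‖R_L)/(R2 + R3‖R_L) = 8.519 × 7.703/29.70 = 2.21 V.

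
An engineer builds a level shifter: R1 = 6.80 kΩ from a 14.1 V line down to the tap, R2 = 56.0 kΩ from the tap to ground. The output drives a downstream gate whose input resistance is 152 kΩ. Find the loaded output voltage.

The load sits in parallel with R2: R2‖R_L = (56.0 × 152) / (56.0 + 152) = 40.92 kΩ.
V_out = 14.1 × 40.92 / (6.80 + 40.92) = 14.1 × 40.92/47.72 = 12.1 V.

V_out ≈ 12.1 V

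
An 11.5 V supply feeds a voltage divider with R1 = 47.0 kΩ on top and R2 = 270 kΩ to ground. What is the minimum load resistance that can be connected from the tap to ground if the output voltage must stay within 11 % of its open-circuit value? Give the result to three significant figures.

R_L(min) ≈ 324 kΩ

Output resistance R_th = R1‖R2 = (47.0 × 270)/317.0 = 40.03 kΩ.
The fractional drop is R_th/(R_th + R_L); requiring this ≤ 0.110 gives R_L ≥ R_th(1/0.110 − 1) = 40.03 × 8.091 = 324 kΩ.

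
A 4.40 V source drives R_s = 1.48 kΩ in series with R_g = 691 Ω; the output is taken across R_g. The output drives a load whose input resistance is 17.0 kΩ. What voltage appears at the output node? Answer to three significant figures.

The load sits in parallel with R_g: R_g‖R_L = (691 × 17000) / (691 + 17000) = 664.0 Ω.
V_out = 4.40 × 664.0 / (1480 + 664.0) = 4.40 × 664.0/2144 = 1.36 V.

V_out ≈ 1.36 V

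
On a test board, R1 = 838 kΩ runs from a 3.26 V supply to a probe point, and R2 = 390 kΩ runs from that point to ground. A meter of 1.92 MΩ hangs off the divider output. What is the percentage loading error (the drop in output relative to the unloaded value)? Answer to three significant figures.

Unloaded V = 3.26 × 390/1228 = 1.0353 V.
Loaded: R2‖R_L = 324.2 kΩ, giving V = 3.26 × 324.2/1162 = 0.90930 V.
Drop = (1.0353 − 0.90930) / 1.0353 = 12.2 %.

12.2 %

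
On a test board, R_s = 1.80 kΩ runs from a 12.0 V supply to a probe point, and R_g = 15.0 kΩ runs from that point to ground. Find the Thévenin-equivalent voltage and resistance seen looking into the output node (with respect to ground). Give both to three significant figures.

V_th is the open-circuit tap voltage: 12.0 × 15.0/(1.80 + 15.0) = 10.7 V.
With the supply zeroed, R_s and R_g appear in parallel from the tap: R_th = R_s‖R_g = (1.80 × 15.0)/16.80 = 1.61 kΩ.

V_th = 10.7 V, R_th = 1.61 kΩ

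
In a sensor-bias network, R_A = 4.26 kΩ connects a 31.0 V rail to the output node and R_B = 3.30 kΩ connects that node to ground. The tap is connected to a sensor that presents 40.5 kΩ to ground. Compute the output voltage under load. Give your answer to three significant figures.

V_out ≈ 12.9 V

The load sits in parallel with R_B: R_B‖R_L = (3.30 × 40.5) / (3.30 + 40.5) = 3.051 kΩ.
V_out = 31.0 × 3.051 / (4.26 + 3.051) = 31.0 × 3.051/7.311 = 12.9 V.
(Unloaded it would have been 13.5 V.)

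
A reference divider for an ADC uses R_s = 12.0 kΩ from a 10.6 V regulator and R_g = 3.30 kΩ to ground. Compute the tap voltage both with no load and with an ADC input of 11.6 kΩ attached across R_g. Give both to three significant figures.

Unloaded: 2.29 V; loaded: 1.87 V

Open-circuit: V = 10.6 × 3.30/(12.0 + 3.30) = 2.29 V.
With the load, R_g becomes R_g‖R_L = 2.569 kΩ, so V = 10.6 × 2.569/14.57 = 1.87 V.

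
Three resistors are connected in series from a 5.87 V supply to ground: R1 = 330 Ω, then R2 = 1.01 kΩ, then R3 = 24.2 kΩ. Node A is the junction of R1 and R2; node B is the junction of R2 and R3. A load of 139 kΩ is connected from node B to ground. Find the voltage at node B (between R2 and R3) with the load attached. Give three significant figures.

V ≈ 5.51 V

At node B, R3 is in parallel with the load: R3‖R_L = 20610 Ω.
Below node A the resistance is R2 + (R3‖R_L) = 21620 Ω, so V_A = 5.87 × 21620/21950 = 5.782 V.
Then V_B = V_A × (R3‖R_L)/(R2 + R3‖R_L) = 5.782 × 20610/21620 = 5.51 V.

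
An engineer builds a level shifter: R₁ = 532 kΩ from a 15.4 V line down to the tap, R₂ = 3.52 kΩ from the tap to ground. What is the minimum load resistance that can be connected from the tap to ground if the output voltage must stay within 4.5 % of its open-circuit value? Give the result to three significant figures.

R_L(min) ≈ 74.2 kΩ

Output resistance R_th = R₁‖R₂ = (532 × 3.52)/535.5 = 3.497 kΩ.
The fractional drop is R_th/(R_th + R_L); requiring this ≤ 0.0450 gives R_L ≥ R_th(1/0.0450 − 1) = 3.497 × 21.22 = 74.2 kΩ.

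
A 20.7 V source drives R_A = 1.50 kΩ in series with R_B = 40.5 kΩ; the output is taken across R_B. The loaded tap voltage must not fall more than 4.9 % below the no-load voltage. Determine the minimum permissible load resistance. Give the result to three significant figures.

R_L(min) ≈ 28.1 kΩ

Output resistance R_th = R_A‖R_B = (1.50 × 40.5)/42.00 = 1.446 kΩ.
The fractional drop is R_th/(R_th + R_L); requiring this ≤ 0.0490 gives R_L ≥ R_th(1/0.0490 − 1) = 1.446 × 19.41 = 28.1 kΩ.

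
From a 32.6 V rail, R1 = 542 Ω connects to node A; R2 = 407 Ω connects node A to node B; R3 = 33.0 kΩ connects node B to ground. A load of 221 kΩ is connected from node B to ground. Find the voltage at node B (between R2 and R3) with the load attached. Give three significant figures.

V ≈ 31.6 V

At node B, R3 is in parallel with the load: R3‖R_L = 28710 Ω.
Below node A the resistance is R2 + (R3‖R_L) = 29120 Ω, so V_A = 32.6 × 29120/29660 = 32.00 V.
Then V_B = V_A × (R3‖R_L)/(R2 + R3‖R_L) = 32.00 × 28710/29120 = 31.6 V.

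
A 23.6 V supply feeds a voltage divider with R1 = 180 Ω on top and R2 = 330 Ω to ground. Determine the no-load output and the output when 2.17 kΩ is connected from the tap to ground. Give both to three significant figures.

Unloaded: 15.3 V; loaded: 14.5 V

Open-circuit: V = 23.6 × 330/(180 + 330) = 15.3 V.
With the load, R2 becomes R2‖R_L = 286.4 Ω, so V = 23.6 × 286.4/466.4 = 14.5 V.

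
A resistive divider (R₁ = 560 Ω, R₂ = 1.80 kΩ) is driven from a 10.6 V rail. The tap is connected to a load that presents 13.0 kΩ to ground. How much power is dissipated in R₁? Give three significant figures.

P ≈ 13.7 mW

Total resistance from the source is R₁ + (R₂‖R_L) = 2141 Ω, so I = 10.6/2141 Ω = 4.951 mA.
P = I²·R₁ = (4.951 mA)² × 560 Ω = 13.7 mW.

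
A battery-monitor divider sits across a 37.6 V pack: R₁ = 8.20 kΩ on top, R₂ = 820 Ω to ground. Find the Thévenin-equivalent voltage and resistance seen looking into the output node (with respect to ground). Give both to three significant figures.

V_th is the open-circuit tap voltage: 37.6 × 820/(8200 + 820) = 3.42 V.
With the supply zeroed, R₁ and R₂ appear in parallel from the tap: R_th = R₁‖R₂ = (8200 × 820)/9020 = 745 Ω.

V_th = 3.42 V, R_th = 745 Ω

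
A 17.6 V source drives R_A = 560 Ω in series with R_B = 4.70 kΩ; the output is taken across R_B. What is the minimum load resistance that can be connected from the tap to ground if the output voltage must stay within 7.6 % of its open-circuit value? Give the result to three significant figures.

Output resistance R_th = R_A‖R_B = (560 × 4700)/5260 = 500.4 Ω.
The fractional drop is R_th/(R_th + R_L); requiring this ≤ 0.0760 gives R_L ≥ R_th(1/0.0760 − 1) = 500.4 × 12.16 = 6.08 kΩ.

R_L(min) ≈ 6.08 kΩ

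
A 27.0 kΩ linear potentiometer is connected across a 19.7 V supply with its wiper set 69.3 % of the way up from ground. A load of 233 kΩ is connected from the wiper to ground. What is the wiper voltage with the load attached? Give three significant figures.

V ≈ 13.3 V

The wiper splits the pot into (1−α)R = 8.289 kΩ above and αR = 18.71 kΩ below.
Lower section ‖ load = 17.32 kΩ.
V_wiper = 19.7 × 17.32/(8.289 + 17.32) = 13.3 V.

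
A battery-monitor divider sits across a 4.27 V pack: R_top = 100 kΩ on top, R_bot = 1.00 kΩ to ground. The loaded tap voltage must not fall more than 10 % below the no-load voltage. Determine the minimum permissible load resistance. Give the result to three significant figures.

Output resistance R_th = R_top‖R_bot = (100000 × 1000)/101000 = 990.1 Ω.
The fractional drop is R_th/(R_th + R_L); requiring this ≤ 0.100 gives R_L ≥ R_th(1/0.100 − 1) = 990.1 × 9.000 = 8.91 kΩ.

R_L(min) ≈ 8.91 kΩ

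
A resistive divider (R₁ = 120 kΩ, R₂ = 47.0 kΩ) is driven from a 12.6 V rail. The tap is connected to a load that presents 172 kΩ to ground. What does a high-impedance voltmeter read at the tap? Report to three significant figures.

The load sits in parallel with R₂: R₂‖R_L = (47.0 × 172) / (47.0 + 172) = 36.91 kΩ.
V_out = 12.6 × 36.91 / (120 + 36.91) = 12.6 × 36.91/156.9 = 2.96 V.

V_out ≈ 2.96 V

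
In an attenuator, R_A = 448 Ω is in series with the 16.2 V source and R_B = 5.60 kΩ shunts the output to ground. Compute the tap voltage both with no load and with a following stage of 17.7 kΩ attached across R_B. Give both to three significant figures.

Open-circuit: V = 16.2 × 5600/(448 + 5600) = 15.0 V.
With the load, R_B becomes R_B‖R_L = 4254 Ω, so V = 16.2 × 4254/4702 = 14.7 V.

Unloaded: 15.0 V; loaded: 14.7 V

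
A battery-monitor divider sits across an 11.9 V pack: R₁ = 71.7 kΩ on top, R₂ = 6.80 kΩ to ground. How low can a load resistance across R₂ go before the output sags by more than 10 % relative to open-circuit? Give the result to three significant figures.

Output resistance R_th = R₁‖R₂ = (71.7 × 6.80)/78.50 = 6.211 kΩ.
The fractional drop is R_th/(R_th + R_L); requiring this ≤ 0.100 gives R_L ≥ R_th(1/0.100 − 1) = 6.211 × 9.000 = 55.9 kΩ.

R_L(min) ≈ 55.9 kΩ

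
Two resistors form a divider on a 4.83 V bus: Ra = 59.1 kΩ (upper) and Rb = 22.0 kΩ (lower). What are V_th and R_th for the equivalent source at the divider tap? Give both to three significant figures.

V_th is the open-circuit tap voltage: 4.83 × 22.0/(59.1 + 22.0) = 1.31 V.
With the supply zeroed, Ra and Rb appear in parallel from the tap: R_th = Ra‖Rb = (59.1 × 22.0)/81.10 = 16.0 kΩ.

V_th = 1.31 V, R_th = 16.0 kΩ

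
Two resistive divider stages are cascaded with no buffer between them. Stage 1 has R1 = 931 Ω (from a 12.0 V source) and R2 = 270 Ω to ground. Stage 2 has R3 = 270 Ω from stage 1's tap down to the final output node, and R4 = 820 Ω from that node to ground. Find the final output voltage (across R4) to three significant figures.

V_out ≈ 1.70 V

Stage 2 presents R3+R4 = 1090 Ω as a load on stage 1's tap.
Stage 1's lower leg becomes R2‖(R3+R4) = 216.4 Ω, so V_mid = 12.0 × 216.4/1147 = 2.263 V.
Stage 2 is itself unloaded: V_out = V_mid × R4/(R3+R4) = 2.263 × 820/1090 = 1.70 V.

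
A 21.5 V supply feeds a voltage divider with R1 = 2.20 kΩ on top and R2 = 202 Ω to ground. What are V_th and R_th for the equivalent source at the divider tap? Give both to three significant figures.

V_th is the open-circuit tap voltage: 21.5 × 202/(2200 + 202) = 1.81 V.
With the supply zeroed, R1 and R2 appear in parallel from the tap: R_th = R1‖R2 = (2200 × 202)/2402 = 185 Ω.

V_th = 1.81 V, R_th = 185 Ω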